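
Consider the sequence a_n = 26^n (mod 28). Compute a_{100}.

We have a_1 = 26; a_2 = 4; a_3 = 20; a_4 = 16; a_5 = 24; a_6 = 8; a_7 = 12; a_8 = 4.
Since a_8 = a_2 = 4, the sequence is eventually periodic: after a pre-period of length 1 it cycles with period 6.
For n ≥ 2, a_n depends only on (n - 2) mod 6. (100 - 2) mod 6 = 2, so a_{100} = a_4 = 16.

16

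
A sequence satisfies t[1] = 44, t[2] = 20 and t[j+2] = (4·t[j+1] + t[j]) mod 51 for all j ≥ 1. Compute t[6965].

t[1] = 44, t[2] = 20, t[3] = 22, t[4] = 6, t[5] = 46, t[6] = 37, t[7] = 41, t[8] = 48, t[9] = 29, t[10] = 11, t[11] = 22, t[12] = 48, t[13] = 10, t[14] = 37, t[15] = 5, t[16] = 6, t[17] = 29, t[18] = 20, t[19] = 7, t[20] = 48, t[21] = 46, t[22] = 28, t[23] = 5, t[24] = 48, t[25] = 44, t[26] = 20.
Since (t[25], t[26]) = (t[1], t[2]) = (44, 20) (two consecutive terms determine the rest), the sequence is periodic with period 24.
(6965 - 1) mod 24 = 4, so t[6965] = t[5] = 46.

46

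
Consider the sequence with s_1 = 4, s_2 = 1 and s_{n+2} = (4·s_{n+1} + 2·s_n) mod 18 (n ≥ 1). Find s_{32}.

We have s_1 = 4; s_2 = 1; s_3 = 12; s_4 = 14; s_5 = 8; s_6 = 6; s_7 = 4; s_8 = 10; s_9 = 12; s_{10} = 14.
Since (s_9, s_{10}) = (s_3, s_4) = (12, 14) (two consecutive terms determine the rest), the sequence is eventually periodic: after a pre-period of length 2 it cycles with period 6.
For n ≥ 3, s_n depends only on (n - 3) mod 6. (32 - 3) mod 6 = 5, so s_{32} = s_8 = 10.

10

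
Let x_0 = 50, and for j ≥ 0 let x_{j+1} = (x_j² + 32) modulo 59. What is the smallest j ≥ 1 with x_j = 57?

Listing terms: x_0 = 50,  x_1 = 54,  x_2 = 57,  x_3 = 36,  x_4 = 30,  x_5 = 47,  x_6 = 58,  x_7 = 33,  x_8 = 0,  x_9 = 32,  x_{10} = 53,  x_{11} = 9,  x_{12} = 54.
Since x_{12} = x_1 = 54, the sequence is eventually periodic: after a pre-period of length 1 it cycles with period 11.
The value 57 first appears (with j ≥ 1) at x_2.

2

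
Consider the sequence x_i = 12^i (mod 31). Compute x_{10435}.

6

Computing terms: x_0 = 1,  x_1 = 12,  x_2 = 20,  x_3 = 23,  x_4 = 28,  x_5 = 26,  x_6 = 2,  x_7 = 24,  x_8 = 9,  x_9 = 15,  x_{10} = 25,  x_{11} = 21,  x_{12} = 4,  x_{13} = 17,  x_{14} = 18,  x_{15} = 30,  x_{16} = 19,  x_{17} = 11,  x_{18} = 8,  x_{19} = 3,  x_{20} = 5,  x_{21} = 29,  x_{22} = 7,  x_{23} = 22,  x_{24} = 16,  x_{25} = 6,  x_{26} = 10,  x_{27} = 27,  x_{28} = 14,  x_{29} = 13,  x_{30} = 1.
The sequence repeats with period 30.
(10435 - 0) mod 30 = 25, so x_{10435} = x_{25} = 6.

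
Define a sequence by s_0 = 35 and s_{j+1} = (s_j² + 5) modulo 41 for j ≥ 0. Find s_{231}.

30

s_0 = 35, s_1 = 0, s_2 = 5, s_3 = 30, s_4 = 3, s_5 = 14, s_6 = 37, s_7 = 21, s_8 = 36, s_9 = 30.
Since s_9 = s_3 = 30, the sequence is eventually periodic: after a pre-period of length 3 it cycles with period 6.
For j ≥ 3, s_j depends only on (j - 3) mod 6. (231 - 3) mod 6 = 0, so s_{231} = s_3 = 30.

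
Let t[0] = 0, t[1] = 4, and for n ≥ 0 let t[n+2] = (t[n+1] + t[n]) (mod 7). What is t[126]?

We have t[0] = 0, t[1] = 4, t[2] = 4, t[3] = 1, t[4] = 5, t[5] = 6, t[6] = 4, t[7] = 3, t[8] = 0, t[9] = 3, t[10] = 3, t[11] = 6, t[12] = 2, t[13] = 1, t[14] = 3, t[15] = 4, t[16] = 0, t[17] = 4.
The sequence repeats with period 16.
(126 - 0) mod 16 = 14, so t[126] = t[14] = 3.

3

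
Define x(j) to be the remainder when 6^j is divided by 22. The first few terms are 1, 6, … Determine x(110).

x(0) = 1; x(1) = 6; x(2) = 14; x(3) = 18; x(4) = 20; x(5) = 10; x(6) = 16; x(7) = 8; x(8) = 4; x(9) = 2; x(10) = 12; x(11) = 6.
Since x(11) = x(1) = 6, the sequence is eventually periodic: after a pre-period of length 1 it cycles with period 10.
For j ≥ 1, x(j) depends only on (j - 1) mod 10. (110 - 1) mod 10 = 9, so x(110) = x(10) = 12.

12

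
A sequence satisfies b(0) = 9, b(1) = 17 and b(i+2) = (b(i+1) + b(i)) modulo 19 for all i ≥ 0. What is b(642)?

Listing terms: b(0) = 9; b(1) = 17; b(2) = 7; b(3) = 5; b(4) = 12; b(5) = 17; b(6) = 10; b(7) = 8; b(8) = 18; b(9) = 7; b(10) = 6; b(11) = 13; b(12) = 0; b(13) = 13; b(14) = 13; b(15) = 7; b(16) = 1; b(17) = 8; b(18) = 9; b(19) = 17.
Since (b(18), b(19)) = (b(0), b(1)) = (9, 17) (two consecutive terms determine the rest), the sequence is periodic with period 18.
So b(642) = b(0 + ((642-0) mod 18)) = b(12) = 0.

0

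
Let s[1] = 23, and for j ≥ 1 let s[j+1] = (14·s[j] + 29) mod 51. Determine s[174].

Listing terms: s[1] = 23, s[2] = 45, s[3] = 47, s[4] = 24, s[5] = 8, s[6] = 39, s[7] = 14, s[8] = 21, s[9] = 17, s[10] = 12, s[11] = 44, s[12] = 33, s[13] = 32, s[14] = 18, s[15] = 26, s[16] = 36, s[17] = 23.
Since s[17] = s[1] = 23, the sequence is periodic with period 16.
So s[174] = s[1 + ((174-1) mod 16)] = s[14] = 18.

18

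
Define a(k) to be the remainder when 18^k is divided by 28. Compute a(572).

Computing terms: a(0) = 1; a(1) = 18; a(2) = 16; a(3) = 8; a(4) = 4; a(5) = 16.
Since a(5) = a(2) = 16, the sequence is eventually periodic: after a pre-period of length 2 it cycles with period 3.
For k ≥ 2, a(k) depends only on (k - 2) mod 3. (572 - 2) mod 3 = 0, so a(572) = a(2) = 16.

16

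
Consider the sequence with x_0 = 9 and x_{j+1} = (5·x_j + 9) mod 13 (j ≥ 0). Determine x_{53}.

We have x_0 = 9, x_1 = 2, x_2 = 6, x_3 = 0, x_4 = 9.
The sequence repeats with period 4.
(53 - 0) mod 4 = 1, so x_{53} = x_1 = 2.

2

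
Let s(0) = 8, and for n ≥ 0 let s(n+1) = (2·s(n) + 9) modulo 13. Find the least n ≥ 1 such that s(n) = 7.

2

Computing terms: s(0) = 8, s(1) = 12, s(2) = 7, s(3) = 10, s(4) = 3, s(5) = 2, s(6) = 0, s(7) = 9, s(8) = 1, s(9) = 11, s(10) = 5, s(11) = 6, s(12) = 8.
The sequence repeats with period 12.
The value 7 first appears (with n ≥ 1) at s(2).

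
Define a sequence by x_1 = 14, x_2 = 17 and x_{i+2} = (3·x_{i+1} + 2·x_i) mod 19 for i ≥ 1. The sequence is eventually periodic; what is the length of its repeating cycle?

6

x_1 = 14; x_2 = 17; x_3 = 3; x_4 = 5; x_5 = 2; x_6 = 16; x_7 = 14; x_8 = 17.
The sequence repeats with period 6.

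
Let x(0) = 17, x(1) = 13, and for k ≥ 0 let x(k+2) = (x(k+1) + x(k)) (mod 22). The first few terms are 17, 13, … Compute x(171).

Listing terms: x(0) = 17, x(1) = 13, x(2) = 8, x(3) = 21, x(4) = 7, x(5) = 6, x(6) = 13, x(7) = 19, x(8) = 10, x(9) = 7, x(10) = 17, x(11) = 2, x(12) = 19, x(13) = 21, x(14) = 18, x(15) = 17, x(16) = 13.
Since (x(15), x(16)) = (x(0), x(1)) = (17, 13) (two consecutive terms determine the rest), the sequence is periodic with period 15.
(171 - 0) mod 15 = 6, so x(171) = x(6) = 13.

13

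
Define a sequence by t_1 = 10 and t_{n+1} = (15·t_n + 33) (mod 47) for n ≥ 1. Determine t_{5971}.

We have t_1 = 10, t_2 = 42, t_3 = 5, t_4 = 14, t_5 = 8, t_6 = 12, t_7 = 25, t_8 = 32, t_9 = 43, t_{10} = 20, t_{11} = 4, t_{12} = 46, t_{13} = 18, t_{14} = 21, t_{15} = 19, t_{16} = 36, t_{17} = 9, t_{18} = 27, t_{19} = 15, t_{20} = 23, t_{21} = 2, t_{22} = 16, t_{23} = 38, t_{24} = 39, t_{25} = 7, t_{26} = 44, t_{27} = 35, t_{28} = 41, t_{29} = 37, t_{30} = 24, t_{31} = 17, t_{32} = 6, t_{33} = 29, t_{34} = 45, t_{35} = 3, t_{36} = 31, t_{37} = 28, t_{38} = 30, t_{39} = 13, t_{40} = 40, t_{41} = 22, t_{42} = 34, t_{43} = 26, t_{44} = 0, t_{45} = 33, t_{46} = 11, t_{47} = 10.
The sequence repeats with period 46.
(5971 - 1) mod 46 = 36, so t_{5971} = t_{37} = 28.

28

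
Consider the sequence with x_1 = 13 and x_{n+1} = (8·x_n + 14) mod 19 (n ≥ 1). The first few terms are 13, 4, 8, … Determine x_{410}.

We have x_1 = 13, x_2 = 4, x_3 = 8, x_4 = 2, x_5 = 11, x_6 = 7, x_7 = 13.
The sequence repeats with period 6.
(410 - 1) mod 6 = 1, so x_{410} = x_2 = 4.

4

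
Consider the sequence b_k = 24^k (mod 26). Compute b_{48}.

Computing terms: b_1 = 24, b_2 = 4, b_3 = 18, b_4 = 16, b_5 = 20, b_6 = 12, b_7 = 2, b_8 = 22, b_9 = 8, b_{10} = 10, b_{11} = 6, b_{12} = 14, b_{13} = 24.
The sequence repeats with period 12.
So b_{48} = b_{1 + ((48-1) mod 12)} = b_{12} = 14.

14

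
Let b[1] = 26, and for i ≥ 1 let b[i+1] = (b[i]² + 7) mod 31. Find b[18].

1

Computing terms: b[1] = 26,  b[2] = 1,  b[3] = 8,  b[4] = 9,  b[5] = 26.
Since b[5] = b[1] = 26, the sequence is periodic with period 4.
(18 - 1) mod 4 = 1, so b[18] = b[2] = 1.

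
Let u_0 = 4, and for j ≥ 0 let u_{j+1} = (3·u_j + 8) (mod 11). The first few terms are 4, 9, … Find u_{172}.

We have u_0 = 4,  u_1 = 9,  u_2 = 2,  u_3 = 3,  u_4 = 6,  u_5 = 4.
Since u_5 = u_0 = 4, the sequence is periodic with period 5.
(172 - 0) mod 5 = 2, so u_{172} = u_2 = 2.

2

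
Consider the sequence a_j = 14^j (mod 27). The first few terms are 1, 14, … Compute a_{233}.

2

We have a_0 = 1,  a_1 = 14,  a_2 = 7,  a_3 = 17,  a_4 = 22,  a_5 = 11,  a_6 = 19,  a_7 = 23,  a_8 = 25,  a_9 = 26,  a_{10} = 13,  a_{11} = 20,  a_{12} = 10,  a_{13} = 5,  a_{14} = 16,  a_{15} = 8,  a_{16} = 4,  a_{17} = 2,  a_{18} = 1.
The sequence repeats with period 18.
So a_{233} = a_{0 + ((233-0) mod 18)} = a_{17} = 2.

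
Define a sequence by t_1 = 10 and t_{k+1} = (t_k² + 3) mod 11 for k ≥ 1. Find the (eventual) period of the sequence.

Listing terms: t_1 = 10, t_2 = 4, t_3 = 8, t_4 = 1, t_5 = 4.
Since t_5 = t_2 = 4, the sequence is eventually periodic: after a pre-period of length 1 it cycles with period 3.

3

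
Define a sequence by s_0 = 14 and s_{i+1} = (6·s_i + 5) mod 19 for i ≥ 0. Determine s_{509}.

17

We have s_0 = 14; s_1 = 13; s_2 = 7; s_3 = 9; s_4 = 2; s_5 = 17; s_6 = 12; s_7 = 1; s_8 = 11; s_9 = 14.
Since s_9 = s_0 = 14, the sequence is periodic with period 9.
So s_{509} = s_{0 + ((509-0) mod 9)} = s_5 = 17.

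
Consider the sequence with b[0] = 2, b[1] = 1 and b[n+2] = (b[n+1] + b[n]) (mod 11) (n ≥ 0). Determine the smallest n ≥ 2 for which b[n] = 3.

Listing terms: b[0] = 2,  b[1] = 1,  b[2] = 3,  b[3] = 4,  b[4] = 7,  b[5] = 0,  b[6] = 7,  b[7] = 7,  b[8] = 3,  b[9] = 10,  b[10] = 2,  b[11] = 1.
The sequence repeats with period 10.
The value 3 first appears (with n ≥ 2) at b[2].

2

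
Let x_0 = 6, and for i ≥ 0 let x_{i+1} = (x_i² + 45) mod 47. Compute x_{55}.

We have x_0 = 6,  x_1 = 34,  x_2 = 26,  x_3 = 16,  x_4 = 19,  x_5 = 30,  x_6 = 5,  x_7 = 23,  x_8 = 10,  x_9 = 4,  x_{10} = 14,  x_{11} = 6.
The sequence repeats with period 11.
So x_{55} = x_{0 + ((55-0) mod 11)} = x_0 = 6.

6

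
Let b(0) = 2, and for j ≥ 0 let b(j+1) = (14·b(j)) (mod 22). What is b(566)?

Listing terms: b(0) = 2,  b(1) = 6,  b(2) = 18,  b(3) = 10,  b(4) = 8,  b(5) = 2.
The sequence repeats with period 5.
(566 - 0) mod 5 = 1, so b(566) = b(1) = 6.

6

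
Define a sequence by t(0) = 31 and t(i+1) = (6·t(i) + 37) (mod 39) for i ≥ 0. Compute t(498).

Computing terms: t(0) = 31; t(1) = 28; t(2) = 10; t(3) = 19; t(4) = 34; t(5) = 7; t(6) = 1; t(7) = 4; t(8) = 22; t(9) = 13; t(10) = 37; t(11) = 25; t(12) = 31.
Since t(12) = t(0) = 31, the sequence is periodic with period 12.
(498 - 0) mod 12 = 6, so t(498) = t(6) = 1.

1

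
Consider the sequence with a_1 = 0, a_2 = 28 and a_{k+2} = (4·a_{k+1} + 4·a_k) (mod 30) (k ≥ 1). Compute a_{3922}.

10

Computing terms: a_1 = 0, a_2 = 28, a_3 = 22, a_4 = 20, a_5 = 18, a_6 = 2, a_7 = 20, a_8 = 28, a_9 = 12, a_{10} = 10, a_{11} = 28, a_{12} = 2, a_{13} = 0, a_{14} = 8, a_{15} = 2, a_{16} = 10, a_{17} = 18, a_{18} = 22, a_{19} = 10, a_{20} = 8, a_{21} = 12, a_{22} = 20, a_{23} = 8, a_{24} = 22, a_{25} = 0, a_{26} = 28.
The sequence repeats with period 24.
So a_{3922} = a_{1 + ((3922-1) mod 24)} = a_{10} = 10.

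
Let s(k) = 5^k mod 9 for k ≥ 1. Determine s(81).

Listing terms: s(1) = 5,  s(2) = 7,  s(3) = 8,  s(4) = 4,  s(5) = 2,  s(6) = 1,  s(7) = 5.
Since s(7) = s(1) = 5, the sequence is periodic with period 6.
(81 - 1) mod 6 = 2, so s(81) = s(3) = 8.

8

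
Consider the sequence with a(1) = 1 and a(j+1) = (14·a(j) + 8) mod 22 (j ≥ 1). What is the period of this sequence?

5

Computing terms: a(1) = 1, a(2) = 0, a(3) = 8, a(4) = 10, a(5) = 16, a(6) = 12, a(7) = 0.
Since a(7) = a(2) = 0, the sequence is eventually periodic: after a pre-period of length 1 it cycles with period 5.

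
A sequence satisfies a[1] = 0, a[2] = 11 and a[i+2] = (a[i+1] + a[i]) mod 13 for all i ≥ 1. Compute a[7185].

2

Listing terms: a[1] = 0,  a[2] = 11,  a[3] = 11,  a[4] = 9,  a[5] = 7,  a[6] = 3,  a[7] = 10,  a[8] = 0,  a[9] = 10,  a[10] = 10,  a[11] = 7,  a[12] = 4,  a[13] = 11,  a[14] = 2,  a[15] = 0,  a[16] = 2,  a[17] = 2,  a[18] = 4,  a[19] = 6,  a[20] = 10,  a[21] = 3,  a[22] = 0,  a[23] = 3,  a[24] = 3,  a[25] = 6,  a[26] = 9,  a[27] = 2,  a[28] = 11,  a[29] = 0,  a[30] = 11.
Since (a[29], a[30]) = (a[1], a[2]) = (0, 11) (two consecutive terms determine the rest), the sequence is periodic with period 28.
(7185 - 1) mod 28 = 16, so a[7185] = a[17] = 2.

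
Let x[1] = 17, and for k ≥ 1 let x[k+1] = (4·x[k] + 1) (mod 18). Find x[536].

9

We have x[1] = 17,  x[2] = 15,  x[3] = 7,  x[4] = 11,  x[5] = 9,  x[6] = 1,  x[7] = 5,  x[8] = 3,  x[9] = 13,  x[10] = 17.
Since x[10] = x[1] = 17, the sequence is periodic with period 9.
(536 - 1) mod 9 = 4, so x[536] = x[5] = 9.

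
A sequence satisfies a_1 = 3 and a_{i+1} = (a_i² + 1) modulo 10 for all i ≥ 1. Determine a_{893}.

5

a_1 = 3,  a_2 = 0,  a_3 = 1,  a_4 = 2,  a_5 = 5,  a_6 = 6,  a_7 = 7,  a_8 = 0.
Since a_8 = a_2 = 0, the sequence is eventually periodic: after a pre-period of length 1 it cycles with period 6.
For i ≥ 2, a_i depends only on (i - 2) mod 6. (893 - 2) mod 6 = 3, so a_{893} = a_5 = 5.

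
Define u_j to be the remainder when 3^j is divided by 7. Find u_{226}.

We have u_0 = 1,  u_1 = 3,  u_2 = 2,  u_3 = 6,  u_4 = 4,  u_5 = 5,  u_6 = 1.
The sequence repeats with period 6.
So u_{226} = u_{0 + ((226-0) mod 6)} = u_4 = 4.

4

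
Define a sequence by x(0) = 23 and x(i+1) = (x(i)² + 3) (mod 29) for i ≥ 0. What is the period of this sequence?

x(0) = 23,  x(1) = 10,  x(2) = 16,  x(3) = 27,  x(4) = 7,  x(5) = 23.
Since x(5) = x(0) = 23, the sequence is periodic with period 5.

5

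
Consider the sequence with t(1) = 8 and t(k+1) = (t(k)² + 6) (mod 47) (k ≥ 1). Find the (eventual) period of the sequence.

Computing terms: t(1) = 8; t(2) = 23; t(3) = 18; t(4) = 1; t(5) = 7; t(6) = 8.
The sequence repeats with period 5.

5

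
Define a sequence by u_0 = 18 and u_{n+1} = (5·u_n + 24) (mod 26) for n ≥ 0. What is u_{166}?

22

We have u_0 = 18,  u_1 = 10,  u_2 = 22,  u_3 = 4,  u_4 = 18.
Since u_4 = u_0 = 18, the sequence is periodic with period 4.
So u_{166} = u_{0 + ((166-0) mod 4)} = u_2 = 22.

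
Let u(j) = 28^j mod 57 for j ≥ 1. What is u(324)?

1

u(1) = 28; u(2) = 43; u(3) = 7; u(4) = 25; u(5) = 16; u(6) = 49; u(7) = 4; u(8) = 55; u(9) = 1; u(10) = 28.
Since u(10) = u(1) = 28, the sequence is periodic with period 9.
So u(324) = u(1 + ((324-1) mod 9)) = u(9) = 1.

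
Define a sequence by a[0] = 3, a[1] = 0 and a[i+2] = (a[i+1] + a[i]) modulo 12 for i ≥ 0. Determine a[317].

a[0] = 3; a[1] = 0; a[2] = 3; a[3] = 3; a[4] = 6; a[5] = 9; a[6] = 3; a[7] = 0.
Since (a[6], a[7]) = (a[0], a[1]) = (3, 0) (two consecutive terms determine the rest), the sequence is periodic with period 6.
So a[317] = a[0 + ((317-0) mod 6)] = a[5] = 9.

9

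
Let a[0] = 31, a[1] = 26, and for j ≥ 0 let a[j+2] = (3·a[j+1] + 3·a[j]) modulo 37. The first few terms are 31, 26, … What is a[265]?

26

Computing terms: a[0] = 31,  a[1] = 26,  a[2] = 23,  a[3] = 36,  a[4] = 29,  a[5] = 10,  a[6] = 6,  a[7] = 11,  a[8] = 14,  a[9] = 1,  a[10] = 8,  a[11] = 27,  a[12] = 31,  a[13] = 26.
Since (a[12], a[13]) = (a[0], a[1]) = (31, 26) (two consecutive terms determine the rest), the sequence is periodic with period 12.
(265 - 0) mod 12 = 1, so a[265] = a[1] = 26.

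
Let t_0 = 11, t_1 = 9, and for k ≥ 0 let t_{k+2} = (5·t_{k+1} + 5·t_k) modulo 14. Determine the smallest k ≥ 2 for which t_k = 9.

16

We have t_0 = 11; t_1 = 9; t_2 = 2; t_3 = 13; t_4 = 5; t_5 = 6; t_6 = 13; t_7 = 11; t_8 = 8; t_9 = 11; t_{10} = 11; t_{11} = 12; t_{12} = 3; t_{13} = 5; t_{14} = 12; t_{15} = 1; t_{16} = 9; t_{17} = 8; t_{18} = 1; t_{19} = 3; t_{20} = 6; t_{21} = 3; t_{22} = 3; t_{23} = 2; t_{24} = 11; t_{25} = 9.
Since (t_{24}, t_{25}) = (t_0, t_1) = (11, 9) (two consecutive terms determine the rest), the sequence is periodic with period 24.
The value 9 first appears (with k ≥ 2) at t_{16}.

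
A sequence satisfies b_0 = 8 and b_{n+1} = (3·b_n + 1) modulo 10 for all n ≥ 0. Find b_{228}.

8

We have b_0 = 8, b_1 = 5, b_2 = 6, b_3 = 9, b_4 = 8.
Since b_4 = b_0 = 8, the sequence is periodic with period 4.
So b_{228} = b_{0 + ((228-0) mod 4)} = b_0 = 8.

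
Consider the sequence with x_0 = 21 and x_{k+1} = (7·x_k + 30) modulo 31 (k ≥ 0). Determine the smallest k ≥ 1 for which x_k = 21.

Computing terms: x_0 = 21,  x_1 = 22,  x_2 = 29,  x_3 = 16,  x_4 = 18,  x_5 = 1,  x_6 = 6,  x_7 = 10,  x_8 = 7,  x_9 = 17,  x_{10} = 25,  x_{11} = 19,  x_{12} = 8,  x_{13} = 24,  x_{14} = 12,  x_{15} = 21.
Since x_{15} = x_0 = 21, the sequence is periodic with period 15.
The value 21 next appears (with k ≥ 1) at x_{15}.

15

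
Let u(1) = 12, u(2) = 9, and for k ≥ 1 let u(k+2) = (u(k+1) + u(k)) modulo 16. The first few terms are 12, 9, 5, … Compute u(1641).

9

We have u(1) = 12, u(2) = 9, u(3) = 5, u(4) = 14, u(5) = 3, u(6) = 1, u(7) = 4, u(8) = 5, u(9) = 9, u(10) = 14, u(11) = 7, u(12) = 5, u(13) = 12, u(14) = 1, u(15) = 13, u(16) = 14, u(17) = 11, u(18) = 9, u(19) = 4, u(20) = 13, u(21) = 1, u(22) = 14, u(23) = 15, u(24) = 13, u(25) = 12, u(26) = 9.
The sequence repeats with period 24.
(1641 - 1) mod 24 = 8, so u(1641) = u(9) = 9.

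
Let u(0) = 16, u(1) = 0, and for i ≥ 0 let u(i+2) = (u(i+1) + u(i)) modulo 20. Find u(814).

8

u(0) = 16, u(1) = 0, u(2) = 16, u(3) = 16, u(4) = 12, u(5) = 8, u(6) = 0, u(7) = 8, u(8) = 8, u(9) = 16, u(10) = 4, u(11) = 0, u(12) = 4, u(13) = 4, u(14) = 8, u(15) = 12, u(16) = 0, u(17) = 12, u(18) = 12, u(19) = 4, u(20) = 16, u(21) = 0.
The sequence repeats with period 20.
(814 - 0) mod 20 = 14, so u(814) = u(14) = 8.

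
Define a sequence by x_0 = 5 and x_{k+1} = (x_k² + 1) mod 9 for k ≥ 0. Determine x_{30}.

x_0 = 5,  x_1 = 8,  x_2 = 2,  x_3 = 5.
The sequence repeats with period 3.
(30 - 0) mod 3 = 0, so x_{30} = x_0 = 5.

5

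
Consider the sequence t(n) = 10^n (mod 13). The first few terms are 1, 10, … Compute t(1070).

Computing terms: t(0) = 1; t(1) = 10; t(2) = 9; t(3) = 12; t(4) = 3; t(5) = 4; t(6) = 1.
Since t(6) = t(0) = 1, the sequence is periodic with period 6.
So t(1070) = t(0 + ((1070-0) mod 6)) = t(2) = 9.

9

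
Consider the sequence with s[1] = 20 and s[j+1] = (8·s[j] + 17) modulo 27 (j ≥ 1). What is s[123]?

2

Computing terms: s[1] = 20; s[2] = 15; s[3] = 2; s[4] = 6; s[5] = 11; s[6] = 24; s[7] = 20.
The sequence repeats with period 6.
So s[123] = s[1 + ((123-1) mod 6)] = s[3] = 2.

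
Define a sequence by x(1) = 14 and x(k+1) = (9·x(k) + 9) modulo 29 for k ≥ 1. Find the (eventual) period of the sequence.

14

x(1) = 14; x(2) = 19; x(3) = 6; x(4) = 5; x(5) = 25; x(6) = 2; x(7) = 27; x(8) = 20; x(9) = 15; x(10) = 28; x(11) = 0; x(12) = 9; x(13) = 3; x(14) = 7; x(15) = 14.
Since x(15) = x(1) = 14, the sequence is periodic with period 14.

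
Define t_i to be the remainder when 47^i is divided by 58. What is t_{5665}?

27

Computing terms: t_1 = 47,  t_2 = 5,  t_3 = 3,  t_4 = 25,  t_5 = 15,  t_6 = 9,  t_7 = 17,  t_8 = 45,  t_9 = 27,  t_{10} = 51,  t_{11} = 19,  t_{12} = 23,  t_{13} = 37,  t_{14} = 57,  t_{15} = 11,  t_{16} = 53,  t_{17} = 55,  t_{18} = 33,  t_{19} = 43,  t_{20} = 49,  t_{21} = 41,  t_{22} = 13,  t_{23} = 31,  t_{24} = 7,  t_{25} = 39,  t_{26} = 35,  t_{27} = 21,  t_{28} = 1,  t_{29} = 47.
Since t_{29} = t_1 = 47, the sequence is periodic with period 28.
(5665 - 1) mod 28 = 8, so t_{5665} = t_9 = 27.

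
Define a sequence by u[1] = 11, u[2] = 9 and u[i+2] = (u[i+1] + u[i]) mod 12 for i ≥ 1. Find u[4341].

4

Listing terms: u[1] = 11; u[2] = 9; u[3] = 8; u[4] = 5; u[5] = 1; u[6] = 6; u[7] = 7; u[8] = 1; u[9] = 8; u[10] = 9; u[11] = 5; u[12] = 2; u[13] = 7; u[14] = 9; u[15] = 4; u[16] = 1; u[17] = 5; u[18] = 6; u[19] = 11; u[20] = 5; u[21] = 4; u[22] = 9; u[23] = 1; u[24] = 10; u[25] = 11; u[26] = 9.
Since (u[25], u[26]) = (u[1], u[2]) = (11, 9) (two consecutive terms determine the rest), the sequence is periodic with period 24.
(4341 - 1) mod 24 = 20, so u[4341] = u[21] = 4.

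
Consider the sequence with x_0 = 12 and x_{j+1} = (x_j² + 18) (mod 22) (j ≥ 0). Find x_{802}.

Listing terms: x_0 = 12; x_1 = 8; x_2 = 16; x_3 = 10; x_4 = 8.
Since x_4 = x_1 = 8, the sequence is eventually periodic: after a pre-period of length 1 it cycles with period 3.
For j ≥ 1, x_j depends only on (j - 1) mod 3. (802 - 1) mod 3 = 0, so x_{802} = x_1 = 8.

8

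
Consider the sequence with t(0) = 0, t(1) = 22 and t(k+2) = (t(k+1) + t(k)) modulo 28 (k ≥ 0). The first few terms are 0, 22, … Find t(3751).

Computing terms: t(0) = 0,  t(1) = 22,  t(2) = 22,  t(3) = 16,  t(4) = 10,  t(5) = 26,  t(6) = 8,  t(7) = 6,  t(8) = 14,  t(9) = 20,  t(10) = 6,  t(11) = 26,  t(12) = 4,  t(13) = 2,  t(14) = 6,  t(15) = 8,  t(16) = 14,  t(17) = 22,  t(18) = 8,  t(19) = 2,  t(20) = 10,  t(21) = 12,  t(22) = 22,  t(23) = 6,  t(24) = 0,  t(25) = 6,  t(26) = 6,  t(27) = 12,  t(28) = 18,  t(29) = 2,  t(30) = 20,  t(31) = 22,  t(32) = 14,  t(33) = 8,  t(34) = 22,  t(35) = 2,  t(36) = 24,  t(37) = 26,  t(38) = 22,  t(39) = 20,  t(40) = 14,  t(41) = 6,  t(42) = 20,  t(43) = 26,  t(44) = 18,  t(45) = 16,  t(46) = 6,  t(47) = 22,  t(48) = 0,  t(49) = 22.
The sequence repeats with period 48.
(3751 - 0) mod 48 = 7, so t(3751) = t(7) = 6.

6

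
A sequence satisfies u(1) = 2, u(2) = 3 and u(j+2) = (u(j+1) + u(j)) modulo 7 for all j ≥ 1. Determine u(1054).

Listing terms: u(1) = 2, u(2) = 3, u(3) = 5, u(4) = 1, u(5) = 6, u(6) = 0, u(7) = 6, u(8) = 6, u(9) = 5, u(10) = 4, u(11) = 2, u(12) = 6, u(13) = 1, u(14) = 0, u(15) = 1, u(16) = 1, u(17) = 2, u(18) = 3.
Since (u(17), u(18)) = (u(1), u(2)) = (2, 3) (two consecutive terms determine the rest), the sequence is periodic with period 16.
So u(1054) = u(1 + ((1054-1) mod 16)) = u(14) = 0.

0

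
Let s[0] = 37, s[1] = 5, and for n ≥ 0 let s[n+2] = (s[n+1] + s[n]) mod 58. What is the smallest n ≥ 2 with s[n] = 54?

38

We have s[0] = 37,  s[1] = 5,  s[2] = 42,  s[3] = 47,  s[4] = 31,  s[5] = 20,  s[6] = 51,  s[7] = 13,  s[8] = 6,  s[9] = 19,  s[10] = 25,  s[11] = 44,  s[12] = 11,  s[13] = 55,  s[14] = 8,  s[15] = 5,  s[16] = 13,  s[17] = 18,  s[18] = 31,  s[19] = 49,  s[20] = 22,  s[21] = 13,  s[22] = 35,  s[23] = 48,  s[24] = 25,  s[25] = 15,  s[26] = 40,  s[27] = 55,  s[28] = 37,  s[29] = 34,  s[30] = 13,  s[31] = 47,  s[32] = 2,  s[33] = 49,  s[34] = 51,  s[35] = 42,  s[36] = 35,  s[37] = 19,  s[38] = 54,  s[39] = 15,  s[40] = 11,  s[41] = 26,  s[42] = 37,  s[43] = 5.
Since (s[42], s[43]) = (s[0], s[1]) = (37, 5) (two consecutive terms determine the rest), the sequence is periodic with period 42.
The value 54 first appears (with n ≥ 2) at s[38].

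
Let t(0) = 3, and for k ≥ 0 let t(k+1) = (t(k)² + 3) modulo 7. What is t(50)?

Listing terms: t(0) = 3; t(1) = 5; t(2) = 0; t(3) = 3.
The sequence repeats with period 3.
So t(50) = t(0 + ((50-0) mod 3)) = t(2) = 0.

0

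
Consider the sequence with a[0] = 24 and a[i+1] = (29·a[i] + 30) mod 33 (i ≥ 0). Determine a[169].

18

a[0] = 24,  a[1] = 0,  a[2] = 30,  a[3] = 9,  a[4] = 27,  a[5] = 21,  a[6] = 12,  a[7] = 15,  a[8] = 3,  a[9] = 18,  a[10] = 24.
The sequence repeats with period 10.
So a[169] = a[0 + ((169-0) mod 10)] = a[9] = 18.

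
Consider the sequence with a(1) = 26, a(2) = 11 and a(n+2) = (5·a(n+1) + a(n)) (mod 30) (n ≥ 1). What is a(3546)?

Listing terms: a(1) = 26,  a(2) = 11,  a(3) = 21,  a(4) = 26,  a(5) = 1,  a(6) = 1,  a(7) = 6,  a(8) = 1,  a(9) = 11,  a(10) = 26,  a(11) = 21,  a(12) = 11,  a(13) = 16,  a(14) = 1,  a(15) = 21,  a(16) = 16,  a(17) = 11,  a(18) = 11,  a(19) = 6,  a(20) = 11,  a(21) = 1,  a(22) = 16,  a(23) = 21,  a(24) = 1,  a(25) = 26,  a(26) = 11.
Since (a(25), a(26)) = (a(1), a(2)) = (26, 11) (two consecutive terms determine the rest), the sequence is periodic with period 24.
So a(3546) = a(1 + ((3546-1) mod 24)) = a(18) = 11.

11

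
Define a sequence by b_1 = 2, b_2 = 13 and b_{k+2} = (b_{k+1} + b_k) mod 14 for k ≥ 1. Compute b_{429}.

13

b_1 = 2; b_2 = 13; b_3 = 1; b_4 = 0; b_5 = 1; b_6 = 1; b_7 = 2; b_8 = 3; b_9 = 5; b_{10} = 8; b_{11} = 13; b_{12} = 7; b_{13} = 6; b_{14} = 13; b_{15} = 5; b_{16} = 4; b_{17} = 9; b_{18} = 13; b_{19} = 8; b_{20} = 7; b_{21} = 1; b_{22} = 8; b_{23} = 9; b_{24} = 3; b_{25} = 12; b_{26} = 1; b_{27} = 13; b_{28} = 0; b_{29} = 13; b_{30} = 13; b_{31} = 12; b_{32} = 11; b_{33} = 9; b_{34} = 6; b_{35} = 1; b_{36} = 7; b_{37} = 8; b_{38} = 1; b_{39} = 9; b_{40} = 10; b_{41} = 5; b_{42} = 1; b_{43} = 6; b_{44} = 7; b_{45} = 13; b_{46} = 6; b_{47} = 5; b_{48} = 11; b_{49} = 2; b_{50} = 13.
Since (b_{49}, b_{50}) = (b_1, b_2) = (2, 13) (two consecutive terms determine the rest), the sequence is periodic with period 48.
So b_{429} = b_{1 + ((429-1) mod 48)} = b_{45} = 13.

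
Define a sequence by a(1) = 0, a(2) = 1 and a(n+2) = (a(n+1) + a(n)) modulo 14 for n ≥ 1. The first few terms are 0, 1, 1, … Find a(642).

1

Listing terms: a(1) = 0,  a(2) = 1,  a(3) = 1,  a(4) = 2,  a(5) = 3,  a(6) = 5,  a(7) = 8,  a(8) = 13,  a(9) = 7,  a(10) = 6,  a(11) = 13,  a(12) = 5,  a(13) = 4,  a(14) = 9,  a(15) = 13,  a(16) = 8,  a(17) = 7,  a(18) = 1,  a(19) = 8,  a(20) = 9,  a(21) = 3,  a(22) = 12,  a(23) = 1,  a(24) = 13,  a(25) = 0,  a(26) = 13,  a(27) = 13,  a(28) = 12,  a(29) = 11,  a(30) = 9,  a(31) = 6,  a(32) = 1,  a(33) = 7,  a(34) = 8,  a(35) = 1,  a(36) = 9,  a(37) = 10,  a(38) = 5,  a(39) = 1,  a(40) = 6,  a(41) = 7,  a(42) = 13,  a(43) = 6,  a(44) = 5,  a(45) = 11,  a(46) = 2,  a(47) = 13,  a(48) = 1,  a(49) = 0,  a(50) = 1.
The sequence repeats with period 48.
So a(642) = a(1 + ((642-1) mod 48)) = a(18) = 1.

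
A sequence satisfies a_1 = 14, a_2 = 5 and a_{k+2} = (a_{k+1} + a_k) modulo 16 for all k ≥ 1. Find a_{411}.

3

a_1 = 14,  a_2 = 5,  a_3 = 3,  a_4 = 8,  a_5 = 11,  a_6 = 3,  a_7 = 14,  a_8 = 1,  a_9 = 15,  a_{10} = 0,  a_{11} = 15,  a_{12} = 15,  a_{13} = 14,  a_{14} = 13,  a_{15} = 11,  a_{16} = 8,  a_{17} = 3,  a_{18} = 11,  a_{19} = 14,  a_{20} = 9,  a_{21} = 7,  a_{22} = 0,  a_{23} = 7,  a_{24} = 7,  a_{25} = 14,  a_{26} = 5.
Since (a_{25}, a_{26}) = (a_1, a_2) = (14, 5) (two consecutive terms determine the rest), the sequence is periodic with period 24.
(411 - 1) mod 24 = 2, so a_{411} = a_3 = 3.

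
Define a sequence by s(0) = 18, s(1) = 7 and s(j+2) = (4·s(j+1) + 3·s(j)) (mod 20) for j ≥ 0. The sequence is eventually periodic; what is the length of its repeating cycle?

s(0) = 18,  s(1) = 7,  s(2) = 2,  s(3) = 9,  s(4) = 2,  s(5) = 15,  s(6) = 6,  s(7) = 9,  s(8) = 14,  s(9) = 3,  s(10) = 14,  s(11) = 5,  s(12) = 2,  s(13) = 3,  s(14) = 18,  s(15) = 1,  s(16) = 18,  s(17) = 15,  s(18) = 14,  s(19) = 1,  s(20) = 6,  s(21) = 7,  s(22) = 6,  s(23) = 5,  s(24) = 18,  s(25) = 7.
Since (s(24), s(25)) = (s(0), s(1)) = (18, 7) (two consecutive terms determine the rest), the sequence is periodic with period 24.

24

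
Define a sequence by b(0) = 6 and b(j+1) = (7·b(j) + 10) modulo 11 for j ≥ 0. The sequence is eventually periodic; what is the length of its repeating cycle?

Computing terms: b(0) = 6; b(1) = 8; b(2) = 0; b(3) = 10; b(4) = 3; b(5) = 9; b(6) = 7; b(7) = 4; b(8) = 5; b(9) = 1; b(10) = 6.
Since b(10) = b(0) = 6, the sequence is periodic with period 10.

10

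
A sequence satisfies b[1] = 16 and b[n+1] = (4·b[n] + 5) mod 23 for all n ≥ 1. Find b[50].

11

Listing terms: b[1] = 16,  b[2] = 0,  b[3] = 5,  b[4] = 2,  b[5] = 13,  b[6] = 11,  b[7] = 3,  b[8] = 17,  b[9] = 4,  b[10] = 21,  b[11] = 20,  b[12] = 16.
The sequence repeats with period 11.
So b[50] = b[1 + ((50-1) mod 11)] = b[6] = 11.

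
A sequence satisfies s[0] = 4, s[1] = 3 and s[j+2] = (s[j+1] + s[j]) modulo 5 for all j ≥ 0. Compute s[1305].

2

We have s[0] = 4,  s[1] = 3,  s[2] = 2,  s[3] = 0,  s[4] = 2,  s[5] = 2,  s[6] = 4,  s[7] = 1,  s[8] = 0,  s[9] = 1,  s[10] = 1,  s[11] = 2,  s[12] = 3,  s[13] = 0,  s[14] = 3,  s[15] = 3,  s[16] = 1,  s[17] = 4,  s[18] = 0,  s[19] = 4,  s[20] = 4,  s[21] = 3.
Since (s[20], s[21]) = (s[0], s[1]) = (4, 3) (two consecutive terms determine the rest), the sequence is periodic with period 20.
So s[1305] = s[0 + ((1305-0) mod 20)] = s[5] = 2.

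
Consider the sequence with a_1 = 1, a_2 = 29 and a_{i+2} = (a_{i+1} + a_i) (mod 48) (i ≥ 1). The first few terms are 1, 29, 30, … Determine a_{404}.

a_1 = 1,  a_2 = 29,  a_3 = 30,  a_4 = 11,  a_5 = 41,  a_6 = 4,  a_7 = 45,  a_8 = 1,  a_9 = 46,  a_{10} = 47,  a_{11} = 45,  a_{12} = 44,  a_{13} = 41,  a_{14} = 37,  a_{15} = 30,  a_{16} = 19,  a_{17} = 1,  a_{18} = 20,  a_{19} = 21,  a_{20} = 41,  a_{21} = 14,  a_{22} = 7,  a_{23} = 21,  a_{24} = 28,  a_{25} = 1,  a_{26} = 29.
The sequence repeats with period 24.
(404 - 1) mod 24 = 19, so a_{404} = a_{20} = 41.

41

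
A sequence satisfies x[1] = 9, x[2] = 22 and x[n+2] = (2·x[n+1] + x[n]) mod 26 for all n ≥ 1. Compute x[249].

23

Listing terms: x[1] = 9, x[2] = 22, x[3] = 1, x[4] = 24, x[5] = 23, x[6] = 18, x[7] = 7, x[8] = 6, x[9] = 19, x[10] = 18, x[11] = 3, x[12] = 24, x[13] = 25, x[14] = 22, x[15] = 17, x[16] = 4, x[17] = 25, x[18] = 2, x[19] = 3, x[20] = 8, x[21] = 19, x[22] = 20, x[23] = 7, x[24] = 8, x[25] = 23, x[26] = 2, x[27] = 1, x[28] = 4, x[29] = 9, x[30] = 22.
The sequence repeats with period 28.
So x[249] = x[1 + ((249-1) mod 28)] = x[25] = 23.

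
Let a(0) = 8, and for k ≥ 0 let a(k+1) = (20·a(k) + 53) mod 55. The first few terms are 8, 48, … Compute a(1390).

a(0) = 8; a(1) = 48; a(2) = 23; a(3) = 18; a(4) = 28; a(5) = 8.
The sequence repeats with period 5.
(1390 - 0) mod 5 = 0, so a(1390) = a(0) = 8.

8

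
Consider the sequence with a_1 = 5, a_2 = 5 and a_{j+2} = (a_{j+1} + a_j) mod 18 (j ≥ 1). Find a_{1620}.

We have a_1 = 5, a_2 = 5, a_3 = 10, a_4 = 15, a_5 = 7, a_6 = 4, a_7 = 11, a_8 = 15, a_9 = 8, a_{10} = 5, a_{11} = 13, a_{12} = 0, a_{13} = 13, a_{14} = 13, a_{15} = 8, a_{16} = 3, a_{17} = 11, a_{18} = 14, a_{19} = 7, a_{20} = 3, a_{21} = 10, a_{22} = 13, a_{23} = 5, a_{24} = 0, a_{25} = 5, a_{26} = 5.
Since (a_{25}, a_{26}) = (a_1, a_2) = (5, 5) (two consecutive terms determine the rest), the sequence is periodic with period 24.
So a_{1620} = a_{1 + ((1620-1) mod 24)} = a_{12} = 0.

0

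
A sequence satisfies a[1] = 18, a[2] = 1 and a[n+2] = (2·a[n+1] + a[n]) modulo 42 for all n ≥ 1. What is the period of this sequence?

24

Computing terms: a[1] = 18, a[2] = 1, a[3] = 20, a[4] = 41, a[5] = 18, a[6] = 35, a[7] = 4, a[8] = 1, a[9] = 6, a[10] = 13, a[11] = 32, a[12] = 35, a[13] = 18, a[14] = 29, a[15] = 34, a[16] = 13, a[17] = 18, a[18] = 7, a[19] = 32, a[20] = 29, a[21] = 6, a[22] = 41, a[23] = 4, a[24] = 7, a[25] = 18, a[26] = 1.
The sequence repeats with period 24.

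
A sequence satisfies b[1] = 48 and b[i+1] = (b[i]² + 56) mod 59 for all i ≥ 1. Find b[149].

Computing terms: b[1] = 48; b[2] = 0; b[3] = 56; b[4] = 6; b[5] = 33; b[6] = 24; b[7] = 42; b[8] = 50; b[9] = 19; b[10] = 4; b[11] = 13; b[12] = 48.
The sequence repeats with period 11.
(149 - 1) mod 11 = 5, so b[149] = b[6] = 24.

24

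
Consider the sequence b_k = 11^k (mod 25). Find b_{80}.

1

Computing terms: b_0 = 1; b_1 = 11; b_2 = 21; b_3 = 6; b_4 = 16; b_5 = 1.
Since b_5 = b_0 = 1, the sequence is periodic with period 5.
(80 - 0) mod 5 = 0, so b_{80} = b_0 = 1.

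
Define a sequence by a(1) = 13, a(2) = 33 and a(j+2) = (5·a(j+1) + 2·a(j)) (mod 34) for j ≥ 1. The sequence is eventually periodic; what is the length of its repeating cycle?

a(1) = 13, a(2) = 33, a(3) = 21, a(4) = 1, a(5) = 13, a(6) = 33.
Since (a(5), a(6)) = (a(1), a(2)) = (13, 33) (two consecutive terms determine the rest), the sequence is periodic with period 4.

4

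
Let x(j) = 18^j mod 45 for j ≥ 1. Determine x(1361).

Listing terms: x(1) = 18; x(2) = 9; x(3) = 27; x(4) = 36; x(5) = 18.
Since x(5) = x(1) = 18, the sequence is periodic with period 4.
(1361 - 1) mod 4 = 0, so x(1361) = x(1) = 18.

18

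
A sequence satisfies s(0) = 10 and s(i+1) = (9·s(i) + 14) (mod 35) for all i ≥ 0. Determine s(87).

24

We have s(0) = 10; s(1) = 34; s(2) = 5; s(3) = 24; s(4) = 20; s(5) = 19; s(6) = 10.
Since s(6) = s(0) = 10, the sequence is periodic with period 6.
(87 - 0) mod 6 = 3, so s(87) = s(3) = 24.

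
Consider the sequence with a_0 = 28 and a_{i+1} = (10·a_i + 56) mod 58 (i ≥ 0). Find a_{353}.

Listing terms: a_0 = 28,  a_1 = 46,  a_2 = 52,  a_3 = 54,  a_4 = 16,  a_5 = 42,  a_6 = 12,  a_7 = 2,  a_8 = 18,  a_9 = 4,  a_{10} = 38,  a_{11} = 30,  a_{12} = 8,  a_{13} = 20,  a_{14} = 24,  a_{15} = 6,  a_{16} = 0,  a_{17} = 56,  a_{18} = 36,  a_{19} = 10,  a_{20} = 40,  a_{21} = 50,  a_{22} = 34,  a_{23} = 48,  a_{24} = 14,  a_{25} = 22,  a_{26} = 44,  a_{27} = 32,  a_{28} = 28.
The sequence repeats with period 28.
So a_{353} = a_{0 + ((353-0) mod 28)} = a_{17} = 56.

56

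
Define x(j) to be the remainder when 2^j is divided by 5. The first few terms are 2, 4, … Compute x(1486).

We have x(1) = 2; x(2) = 4; x(3) = 3; x(4) = 1; x(5) = 2.
The sequence repeats with period 4.
(1486 - 1) mod 4 = 1, so x(1486) = x(2) = 4.

4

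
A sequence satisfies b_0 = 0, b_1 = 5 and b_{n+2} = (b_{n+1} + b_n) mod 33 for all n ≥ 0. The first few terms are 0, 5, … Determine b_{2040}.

0

Listing terms: b_0 = 0, b_1 = 5, b_2 = 5, b_3 = 10, b_4 = 15, b_5 = 25, b_6 = 7, b_7 = 32, b_8 = 6, b_9 = 5, b_{10} = 11, b_{11} = 16, b_{12} = 27, b_{13} = 10, b_{14} = 4, b_{15} = 14, b_{16} = 18, b_{17} = 32, b_{18} = 17, b_{19} = 16, b_{20} = 0, b_{21} = 16, b_{22} = 16, b_{23} = 32, b_{24} = 15, b_{25} = 14, b_{26} = 29, b_{27} = 10, b_{28} = 6, b_{29} = 16, b_{30} = 22, b_{31} = 5, b_{32} = 27, b_{33} = 32, b_{34} = 26, b_{35} = 25, b_{36} = 18, b_{37} = 10, b_{38} = 28, b_{39} = 5, b_{40} = 0, b_{41} = 5.
Since (b_{40}, b_{41}) = (b_0, b_1) = (0, 5) (two consecutive terms determine the rest), the sequence is periodic with period 40.
(2040 - 0) mod 40 = 0, so b_{2040} = b_0 = 0.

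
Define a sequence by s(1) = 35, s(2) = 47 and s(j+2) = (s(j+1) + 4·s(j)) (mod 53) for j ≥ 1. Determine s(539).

Computing terms: s(1) = 35, s(2) = 47, s(3) = 28, s(4) = 4, s(5) = 10, s(6) = 26, s(7) = 13, s(8) = 11, s(9) = 10, s(10) = 1, s(11) = 41, s(12) = 45, s(13) = 50, s(14) = 18, s(15) = 6, s(16) = 25, s(17) = 49, s(18) = 43, s(19) = 27, s(20) = 40, s(21) = 42, s(22) = 43, s(23) = 52, s(24) = 12, s(25) = 8, s(26) = 3, s(27) = 35, s(28) = 47.
The sequence repeats with period 26.
So s(539) = s(1 + ((539-1) mod 26)) = s(19) = 27.

27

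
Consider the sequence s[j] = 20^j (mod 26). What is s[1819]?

6

We have s[0] = 1,  s[1] = 20,  s[2] = 10,  s[3] = 18,  s[4] = 22,  s[5] = 24,  s[6] = 12,  s[7] = 6,  s[8] = 16,  s[9] = 8,  s[10] = 4,  s[11] = 2,  s[12] = 14,  s[13] = 20.
Since s[13] = s[1] = 20, the sequence is eventually periodic: after a pre-period of length 1 it cycles with period 12.
For j ≥ 1, s[j] depends only on (j - 1) mod 12. (1819 - 1) mod 12 = 6, so s[1819] = s[7] = 6.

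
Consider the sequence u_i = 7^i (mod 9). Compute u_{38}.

u_1 = 7; u_2 = 4; u_3 = 1; u_4 = 7.
Since u_4 = u_1 = 7, the sequence is periodic with period 3.
(38 - 1) mod 3 = 1, so u_{38} = u_2 = 4.

4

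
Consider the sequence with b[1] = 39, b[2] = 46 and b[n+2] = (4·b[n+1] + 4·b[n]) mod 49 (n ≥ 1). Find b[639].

11

We have b[1] = 39; b[2] = 46; b[3] = 46; b[4] = 25; b[5] = 39; b[6] = 11; b[7] = 4; b[8] = 11; b[9] = 11; b[10] = 39; b[11] = 4; b[12] = 25; b[13] = 18; b[14] = 25; b[15] = 25; b[16] = 4; b[17] = 18; b[18] = 39; b[19] = 32; b[20] = 39; b[21] = 39; b[22] = 18; b[23] = 32; b[24] = 4; b[25] = 46; b[26] = 4; b[27] = 4; b[28] = 32; b[29] = 46; b[30] = 18; b[31] = 11; b[32] = 18; b[33] = 18; b[34] = 46; b[35] = 11; b[36] = 32; b[37] = 25; b[38] = 32; b[39] = 32; b[40] = 11; b[41] = 25; b[42] = 46; b[43] = 39; b[44] = 46.
The sequence repeats with period 42.
(639 - 1) mod 42 = 8, so b[639] = b[9] = 11.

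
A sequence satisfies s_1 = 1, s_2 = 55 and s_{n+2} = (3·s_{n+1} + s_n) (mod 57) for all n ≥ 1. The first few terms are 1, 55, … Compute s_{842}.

55

Computing terms: s_1 = 1; s_2 = 55; s_3 = 52; s_4 = 40; s_5 = 1; s_6 = 43; s_7 = 16; s_8 = 34; s_9 = 4; s_{10} = 46; s_{11} = 28; s_{12} = 16; s_{13} = 19; s_{14} = 16; s_{15} = 10; s_{16} = 46; s_{17} = 34; s_{18} = 34; s_{19} = 22; s_{20} = 43; s_{21} = 37; s_{22} = 40; s_{23} = 43; s_{24} = 55; s_{25} = 37; s_{26} = 52; s_{27} = 22; s_{28} = 4; s_{29} = 34; s_{30} = 49; s_{31} = 10; s_{32} = 22; s_{33} = 19; s_{34} = 22; s_{35} = 28; s_{36} = 49; s_{37} = 4; s_{38} = 4; s_{39} = 16; s_{40} = 52; s_{41} = 1; s_{42} = 55.
Since (s_{41}, s_{42}) = (s_1, s_2) = (1, 55) (two consecutive terms determine the rest), the sequence is periodic with period 40.
So s_{842} = s_{1 + ((842-1) mod 40)} = s_2 = 55.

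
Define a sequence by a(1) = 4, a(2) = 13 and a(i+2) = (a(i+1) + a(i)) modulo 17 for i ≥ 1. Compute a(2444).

16

Computing terms: a(1) = 4,  a(2) = 13,  a(3) = 0,  a(4) = 13,  a(5) = 13,  a(6) = 9,  a(7) = 5,  a(8) = 14,  a(9) = 2,  a(10) = 16,  a(11) = 1,  a(12) = 0,  a(13) = 1,  a(14) = 1,  a(15) = 2,  a(16) = 3,  a(17) = 5,  a(18) = 8,  a(19) = 13,  a(20) = 4,  a(21) = 0,  a(22) = 4,  a(23) = 4,  a(24) = 8,  a(25) = 12,  a(26) = 3,  a(27) = 15,  a(28) = 1,  a(29) = 16,  a(30) = 0,  a(31) = 16,  a(32) = 16,  a(33) = 15,  a(34) = 14,  a(35) = 12,  a(36) = 9,  a(37) = 4,  a(38) = 13.
Since (a(37), a(38)) = (a(1), a(2)) = (4, 13) (two consecutive terms determine the rest), the sequence is periodic with period 36.
So a(2444) = a(1 + ((2444-1) mod 36)) = a(32) = 16.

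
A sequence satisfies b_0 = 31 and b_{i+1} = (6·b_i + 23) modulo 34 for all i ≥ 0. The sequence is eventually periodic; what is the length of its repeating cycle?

16

We have b_0 = 31,  b_1 = 5,  b_2 = 19,  b_3 = 1,  b_4 = 29,  b_5 = 27,  b_6 = 15,  b_7 = 11,  b_8 = 21,  b_9 = 13,  b_{10} = 33,  b_{11} = 17,  b_{12} = 23,  b_{13} = 25,  b_{14} = 3,  b_{15} = 7,  b_{16} = 31.
Since b_{16} = b_0 = 31, the sequence is periodic with period 16.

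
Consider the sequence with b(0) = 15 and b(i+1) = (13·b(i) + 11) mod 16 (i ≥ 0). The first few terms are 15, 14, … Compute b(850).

Listing terms: b(0) = 15,  b(1) = 14,  b(2) = 1,  b(3) = 8,  b(4) = 3,  b(5) = 2,  b(6) = 5,  b(7) = 12,  b(8) = 7,  b(9) = 6,  b(10) = 9,  b(11) = 0,  b(12) = 11,  b(13) = 10,  b(14) = 13,  b(15) = 4,  b(16) = 15.
The sequence repeats with period 16.
(850 - 0) mod 16 = 2, so b(850) = b(2) = 1.

1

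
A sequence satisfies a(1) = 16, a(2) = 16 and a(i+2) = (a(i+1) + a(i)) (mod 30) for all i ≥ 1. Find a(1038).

14

We have a(1) = 16,  a(2) = 16,  a(3) = 2,  a(4) = 18,  a(5) = 20,  a(6) = 8,  a(7) = 28,  a(8) = 6,  a(9) = 4,  a(10) = 10,  a(11) = 14,  a(12) = 24,  a(13) = 8,  a(14) = 2,  a(15) = 10,  a(16) = 12,  a(17) = 22,  a(18) = 4,  a(19) = 26,  a(20) = 0,  a(21) = 26,  a(22) = 26,  a(23) = 22,  a(24) = 18,  a(25) = 10,  a(26) = 28,  a(27) = 8,  a(28) = 6,  a(29) = 14,  a(30) = 20,  a(31) = 4,  a(32) = 24,  a(33) = 28,  a(34) = 22,  a(35) = 20,  a(36) = 12,  a(37) = 2,  a(38) = 14,  a(39) = 16,  a(40) = 0,  a(41) = 16,  a(42) = 16.
Since (a(41), a(42)) = (a(1), a(2)) = (16, 16) (two consecutive terms determine the rest), the sequence is periodic with period 40.
So a(1038) = a(1 + ((1038-1) mod 40)) = a(38) = 14.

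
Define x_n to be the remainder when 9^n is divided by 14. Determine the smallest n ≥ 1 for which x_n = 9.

x_0 = 1; x_1 = 9; x_2 = 11; x_3 = 1.
Since x_3 = x_0 = 1, the sequence is periodic with period 3.
The value 9 first appears (with n ≥ 1) at x_1.

1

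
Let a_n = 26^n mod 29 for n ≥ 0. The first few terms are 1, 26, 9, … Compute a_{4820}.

Listing terms: a_0 = 1, a_1 = 26, a_2 = 9, a_3 = 2, a_4 = 23, a_5 = 18, a_6 = 4, a_7 = 17, a_8 = 7, a_9 = 8, a_{10} = 5, a_{11} = 14, a_{12} = 16, a_{13} = 10, a_{14} = 28, a_{15} = 3, a_{16} = 20, a_{17} = 27, a_{18} = 6, a_{19} = 11, a_{20} = 25, a_{21} = 12, a_{22} = 22, a_{23} = 21, a_{24} = 24, a_{25} = 15, a_{26} = 13, a_{27} = 19, a_{28} = 1.
The sequence repeats with period 28.
So a_{4820} = a_{0 + ((4820-0) mod 28)} = a_4 = 23.

23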